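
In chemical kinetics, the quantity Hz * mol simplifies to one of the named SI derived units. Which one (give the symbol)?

Hz = s⁻¹.
Combining: Hz·mol = s⁻¹ · mol = s⁻¹·mol.
s⁻¹·mol is the base-SI form of the katal.

kat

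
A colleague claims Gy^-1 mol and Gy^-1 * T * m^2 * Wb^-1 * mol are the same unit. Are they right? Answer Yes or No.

Yes

Left side:
  Gy = m²·s⁻².
  So Gy⁻¹ = m⁻²·s².
  Combining: Gy⁻¹·mol = (m⁻²·s²) · mol = m⁻²·s²·mol.
Right side:
  Gy = m²·s⁻².
  So Gy⁻¹ = m⁻²·s².
  T = kg·s⁻²·A⁻¹.
  Wb = kg·m²·s⁻²·A⁻¹.
  So Wb⁻¹ = kg⁻¹·m⁻²·s²·A.
  Combining: Gy⁻¹·T·m²·Wb⁻¹·mol = (m⁻²·s²) · (kg·s⁻²·A⁻¹) · m² · (kg⁻¹·m⁻²·s²·A) · mol = m⁻²·s²·mol.
Both reduce to m⁻²·s²·mol.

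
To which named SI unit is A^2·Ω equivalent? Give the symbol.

Ω = V/A (resistance = voltage per current),
    = kg·m²·s⁻³·A⁻².
Combining: A²·Ω = A² · (kg·m²·s⁻³·A⁻²) = kg·m²·s⁻³.
kg·m²·s⁻³ is the base-SI form of the watt.

W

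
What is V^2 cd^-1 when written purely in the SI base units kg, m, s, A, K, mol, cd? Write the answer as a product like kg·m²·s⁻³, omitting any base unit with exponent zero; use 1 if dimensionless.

kg²·m⁴·s⁻⁶·A⁻²·cd⁻¹

V = kg·m²·s⁻³·A⁻¹.
So V² = kg²·m⁴·s⁻⁶·A⁻².
Combining: V²·cd⁻¹ = (kg²·m⁴·s⁻⁶·A⁻²) · cd⁻¹ = kg²·m⁴·s⁻⁶·A⁻²·cd⁻¹.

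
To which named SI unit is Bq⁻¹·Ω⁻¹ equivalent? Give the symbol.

Bq = s⁻¹.
So Bq⁻¹ = s.
Ω = kg·m²·s⁻³·A⁻².
So Ω⁻¹ = kg⁻¹·m⁻²·s³·A².
Combining: Bq⁻¹·Ω⁻¹ = s · (kg⁻¹·m⁻²·s³·A²) = kg⁻¹·m⁻²·s⁴·A².
kg⁻¹·m⁻²·s⁴·A² is the base-SI form of the farad.

F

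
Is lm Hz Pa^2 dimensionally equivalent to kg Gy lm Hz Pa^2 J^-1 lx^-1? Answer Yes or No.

No

Left side:
  lm = cd.
  Hz = s⁻¹.
  Pa = kg·m⁻¹·s⁻².
  So Pa² = kg²·m⁻²·s⁻⁴.
  Combining: lm·Hz·Pa² = cd · s⁻¹ · (kg²·m⁻²·s⁻⁴) = kg²·m⁻²·s⁻⁵·cd.
Right side:
  Gy = J/kg (absorbed dose = energy per mass),
      = m²·s⁻².
  lm = cd·sr = cd (luminous flux; sr is dimensionless).
  Hz = 1/s = s⁻¹ (frequency is cycles per second).
  Pa = N/m² (pressure = force per area),
      = kg·m⁻¹·s⁻².
  So Pa² = kg²·m⁻²·s⁻⁴.
  J = N·m (work = force × distance),
      = kg·m²·s⁻².
  So J⁻¹ = kg⁻¹·m⁻²·s².
  lx = lm/m² (illuminance = luminous flux per area),
      = m⁻²·cd.
  So lx⁻¹ = m²·cd⁻¹.
  Combining: kg·Gy·lm·Hz·Pa²·J⁻¹·lx⁻¹ = kg · (m²·s⁻²) · cd · s⁻¹ · (kg²·m⁻²·s⁻⁴) · (kg⁻¹·m⁻²·s²) · (m²·cd⁻¹) = kg²·s⁻⁵.
Left is kg²·m⁻²·s⁻⁵·cd; right is kg²·s⁻⁵ — different.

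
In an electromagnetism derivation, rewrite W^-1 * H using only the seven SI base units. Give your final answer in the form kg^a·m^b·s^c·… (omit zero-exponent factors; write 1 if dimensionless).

W = kg·m²·s⁻³.
So W⁻¹ = kg⁻¹·m⁻²·s³.
H = kg·m²·s⁻²·A⁻².
Combining: W⁻¹·H = (kg⁻¹·m⁻²·s³) · (kg·m²·s⁻²·A⁻²) = s·A⁻².

s·A⁻²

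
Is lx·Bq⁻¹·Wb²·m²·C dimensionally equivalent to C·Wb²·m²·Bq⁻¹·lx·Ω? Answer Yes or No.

Left side:
  lx = lm/m² (illuminance = luminous flux per area),
      = m⁻²·cd.
  Bq = 1/s = s⁻¹ (activity is decays per second).
  So Bq⁻¹ = s.
  Wb = V·s (flux: a volt is a weber per second),
      = kg·m²·s⁻²·A⁻¹.
  So Wb² = kg²·m⁴·s⁻⁴·A⁻².
  C = A·s = s·A (charge = current × time).
  Combining: lx·Bq⁻¹·Wb²·m²·C = (m⁻²·cd) · s · (kg²·m⁴·s⁻⁴·A⁻²) · m² · (s·A) = kg²·m⁴·s⁻²·A⁻¹·cd.
Right side:
  C = s·A.
  Wb = kg·m²·s⁻²·A⁻¹.
  So Wb² = kg²·m⁴·s⁻⁴·A⁻².
  Bq = s⁻¹.
  So Bq⁻¹ = s.
  lx = m⁻²·cd.
  Ω = kg·m²·s⁻³·A⁻².
  Combining: C·Wb²·m²·Bq⁻¹·lx·Ω = (s·A) · (kg²·m⁴·s⁻⁴·A⁻²) · m² · s · (m⁻²·cd) · (kg·m²·s⁻³·A⁻²) = kg³·m⁶·s⁻⁵·A⁻³·cd.
Left is kg²·m⁴·s⁻²·A⁻¹·cd; right is kg³·m⁶·s⁻⁵·A⁻³·cd — different.

No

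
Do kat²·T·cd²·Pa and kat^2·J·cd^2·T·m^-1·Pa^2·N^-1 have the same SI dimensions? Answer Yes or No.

Left side:
  kat = mol/s = s⁻¹·mol (catalytic activity).
  So kat² = s⁻²·mol².
  T = Wb/m² (flux density = flux per area),
      = kg·s⁻²·A⁻¹.
  Pa = N/m² (pressure = force per area),
      = kg·m⁻¹·s⁻².
  Combining: kat²·T·cd²·Pa = (s⁻²·mol²) · (kg·s⁻²·A⁻¹) · cd² · (kg·m⁻¹·s⁻²) = kg²·m⁻¹·s⁻⁶·A⁻¹·mol²·cd².
Right side:
  kat = s⁻¹·mol.
  So kat² = s⁻²·mol².
  J = kg·m²·s⁻².
  T = kg·s⁻²·A⁻¹.
  Pa = kg·m⁻¹·s⁻².
  So Pa² = kg²·m⁻²·s⁻⁴.
  N = kg·m·s⁻².
  So N⁻¹ = kg⁻¹·m⁻¹·s².
  Combining: kat²·J·cd²·T·m⁻¹·Pa²·N⁻¹ = (s⁻²·mol²) · (kg·m²·s⁻²) · cd² · (kg·s⁻²·A⁻¹) · m⁻¹ · (kg²·m⁻²·s⁻⁴) · (kg⁻¹·m⁻¹·s²) = kg³·m⁻²·s⁻⁸·A⁻¹·mol²·cd².
Left is kg²·m⁻¹·s⁻⁶·A⁻¹·mol²·cd²; right is kg³·m⁻²·s⁻⁸·A⁻¹·mol²·cd² — different.

No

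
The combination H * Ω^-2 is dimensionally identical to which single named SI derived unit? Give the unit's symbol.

H = kg·m²·s⁻²·A⁻².
Ω = kg·m²·s⁻³·A⁻².
So Ω⁻² = kg⁻²·m⁻⁴·s⁶·A⁴.
Combining: H·Ω⁻² = (kg·m²·s⁻²·A⁻²) · (kg⁻²·m⁻⁴·s⁶·A⁴) = kg⁻¹·m⁻²·s⁴·A².
kg⁻¹·m⁻²·s⁴·A² is the base-SI form of the farad.

F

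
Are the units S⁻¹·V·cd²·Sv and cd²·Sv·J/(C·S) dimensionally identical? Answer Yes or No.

Yes

Left side:
  S = 1/Ω (conductance is reciprocal resistance),
      = kg⁻¹·m⁻²·s³·A².
  So S⁻¹ = kg·m²·s⁻³·A⁻².
  V = W/A (potential = power per current),
      = kg·m²·s⁻³·A⁻¹.
  Sv = J/kg (equivalent dose = energy per mass),
      = m²·s⁻².
  Combining: S⁻¹·V·cd²·Sv = (kg·m²·s⁻³·A⁻²) · (kg·m²·s⁻³·A⁻¹) · cd² · (m²·s⁻²) = kg²·m⁶·s⁻⁸·A⁻³·cd².
Right side:
  C = A·s = s·A (charge = current × time).
  So C⁻¹ = s⁻¹·A⁻¹.
  S = 1/Ω (conductance is reciprocal resistance),
      = kg⁻¹·m⁻²·s³·A².
  So S⁻¹ = kg·m²·s⁻³·A⁻².
  Sv = J/kg (equivalent dose = energy per mass),
      = m²·s⁻².
  J = N·m (work = force × distance),
      = kg·m²·s⁻².
  Combining: C⁻¹·cd²·S⁻¹·Sv·J = (s⁻¹·A⁻¹) · cd² · (kg·m²·s⁻³·A⁻²) · (m²·s⁻²) · (kg·m²·s⁻²) = kg²·m⁶·s⁻⁸·A⁻³·cd².
Both reduce to kg²·m⁶·s⁻⁸·A⁻³·cd².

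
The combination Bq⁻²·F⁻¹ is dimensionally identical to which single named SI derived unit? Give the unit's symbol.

Bq = 1/s = s⁻¹ (activity is decays per second).
So Bq⁻² = s².
F = C/V (capacitance = charge per voltage),
    = A·s/(kg·m²·s⁻³·A⁻¹) (substituting C and V),
    = kg⁻¹·m⁻²·s⁴·A².
So F⁻¹ = kg·m²·s⁻⁴·A⁻².
Combining: Bq⁻²·F⁻¹ = s² · (kg·m²·s⁻⁴·A⁻²) = kg·m²·s⁻²·A⁻².
kg·m²·s⁻²·A⁻² is the base-SI form of the henry.

H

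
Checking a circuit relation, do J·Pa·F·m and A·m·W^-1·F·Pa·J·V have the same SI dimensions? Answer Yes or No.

Left side:
  J = kg·m²·s⁻².
  Pa = kg·m⁻¹·s⁻².
  F = kg⁻¹·m⁻²·s⁴·A².
  Combining: J·Pa·F·m = (kg·m²·s⁻²) · (kg·m⁻¹·s⁻²) · (kg⁻¹·m⁻²·s⁴·A²) · m = kg·A².
Right side:
  W = J/s (power = energy per time),
      = kg·m²·s⁻³.
  So W⁻¹ = kg⁻¹·m⁻²·s³.
  F = C/V (capacitance = charge per voltage),
      = A·s/(kg·m²·s⁻³·A⁻¹) (substituting C and V),
      = kg⁻¹·m⁻²·s⁴·A².
  Pa = N/m² (pressure = force per area),
      = kg·m⁻¹·s⁻².
  J = N·m (work = force × distance),
      = kg·m²·s⁻².
  V = W/A (potential = power per current),
      = kg·m²·s⁻³·A⁻¹.
  Combining: A·m·W⁻¹·F·Pa·J·V = A · m · (kg⁻¹·m⁻²·s³) · (kg⁻¹·m⁻²·s⁴·A²) · (kg·m⁻¹·s⁻²) · (kg·m²·s⁻²) · (kg·m²·s⁻³·A⁻¹) = kg·A².
Both reduce to kg·A².

Yes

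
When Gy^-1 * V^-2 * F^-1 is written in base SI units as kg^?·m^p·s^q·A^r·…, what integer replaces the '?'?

-1

Gy = J/kg (absorbed dose = energy per mass),
    = m²·s⁻².
So Gy⁻¹ = m⁻²·s².
V = W/A (potential = power per current),
    = kg·m²·s⁻³·A⁻¹.
So V⁻² = kg⁻²·m⁻⁴·s⁶·A².
F = C/V (capacitance = charge per voltage),
    = A·s/(kg·m²·s⁻³·A⁻¹) (substituting C and V),
    = kg⁻¹·m⁻²·s⁴·A².
So F⁻¹ = kg·m²·s⁻⁴·A⁻².
Combining: Gy⁻¹·V⁻²·F⁻¹ = (m⁻²·s²) · (kg⁻²·m⁻⁴·s⁶·A²) · (kg·m²·s⁻⁴·A⁻²) = kg⁻¹·m⁻⁴·s⁴.
The exponent of kg is -1.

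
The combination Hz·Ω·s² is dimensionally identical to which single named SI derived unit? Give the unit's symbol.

H

Hz = 1/s = s⁻¹ (frequency is cycles per second).
Ω = V/A (resistance = voltage per current),
    = kg·m²·s⁻³·A⁻².
Combining: Hz·Ω·s² = s⁻¹ · (kg·m²·s⁻³·A⁻²) · s² = kg·m²·s⁻²·A⁻².
kg·m²·s⁻²·A⁻² is the base-SI form of the henry.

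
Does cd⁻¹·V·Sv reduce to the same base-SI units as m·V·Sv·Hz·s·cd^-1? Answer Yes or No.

Left side:
  V = W/A (potential = power per current),
      = kg·m²·s⁻³·A⁻¹.
  Sv = J/kg (equivalent dose = energy per mass),
      = m²·s⁻².
  Combining: cd⁻¹·V·Sv = cd⁻¹ · (kg·m²·s⁻³·A⁻¹) · (m²·s⁻²) = kg·m⁴·s⁻⁵·A⁻¹·cd⁻¹.
Right side:
  V = kg·m²·s⁻³·A⁻¹.
  Sv = m²·s⁻².
  Hz = s⁻¹.
  Combining: m·V·Sv·Hz·s·cd⁻¹ = m · (kg·m²·s⁻³·A⁻¹) · (m²·s⁻²) · s⁻¹ · s · cd⁻¹ = kg·m⁵·s⁻⁵·A⁻¹·cd⁻¹.
Left is kg·m⁴·s⁻⁵·A⁻¹·cd⁻¹; right is kg·m⁵·s⁻⁵·A⁻¹·cd⁻¹ — different.

No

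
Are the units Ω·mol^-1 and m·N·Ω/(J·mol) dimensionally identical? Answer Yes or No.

Left side:
  Ω = kg·m²·s⁻³·A⁻².
  Combining: Ω·mol⁻¹ = (kg·m²·s⁻³·A⁻²) · mol⁻¹ = kg·m²·s⁻³·A⁻²·mol⁻¹.
Right side:
  N = kg·m/s² = kg·m·s⁻² (force = mass × acceleration).
  Ω = V/A (resistance = voltage per current),
      = kg·m²·s⁻³·A⁻².
  J = N·m (work = force × distance),
      = kg·m²·s⁻².
  So J⁻¹ = kg⁻¹·m⁻²·s².
  Combining: m·N·Ω·J⁻¹·mol⁻¹ = m · (kg·m·s⁻²) · (kg·m²·s⁻³·A⁻²) · (kg⁻¹·m⁻²·s²) · mol⁻¹ = kg·m²·s⁻³·A⁻²·mol⁻¹.
Both reduce to kg·m²·s⁻³·A⁻²·mol⁻¹.

Yes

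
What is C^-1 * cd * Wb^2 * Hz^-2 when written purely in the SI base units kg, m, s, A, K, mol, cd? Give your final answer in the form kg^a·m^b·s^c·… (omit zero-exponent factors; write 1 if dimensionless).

C = A·s = s·A (charge = current × time).
So C⁻¹ = s⁻¹·A⁻¹.
Wb = V·s (flux: a volt is a weber per second),
    = kg·m²·s⁻²·A⁻¹.
So Wb² = kg²·m⁴·s⁻⁴·A⁻².
Hz = 1/s = s⁻¹ (frequency is cycles per second).
So Hz⁻² = s².
Combining: C⁻¹·cd·Wb²·Hz⁻² = (s⁻¹·A⁻¹) · cd · (kg²·m⁴·s⁻⁴·A⁻²) · s² = kg²·m⁴·s⁻³·A⁻³·cd.

kg²·m⁴·s⁻³·A⁻³·cd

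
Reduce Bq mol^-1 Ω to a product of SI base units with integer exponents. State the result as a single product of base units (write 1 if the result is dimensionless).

kg·m²·s⁻⁴·A⁻²·mol⁻¹

Bq = s⁻¹.
Ω = kg·m²·s⁻³·A⁻².
Combining: Bq·mol⁻¹·Ω = s⁻¹ · mol⁻¹ · (kg·m²·s⁻³·A⁻²) = kg·m²·s⁻⁴·A⁻²·mol⁻¹.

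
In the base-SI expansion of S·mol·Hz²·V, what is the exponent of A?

S = 1/Ω (conductance is reciprocal resistance),
    = kg⁻¹·m⁻²·s³·A².
Hz = 1/s = s⁻¹ (frequency is cycles per second).
So Hz² = s⁻².
V = W/A (potential = power per current),
    = kg·m²·s⁻³·A⁻¹.
Combining: S·mol·Hz²·V = (kg⁻¹·m⁻²·s³·A²) · mol · s⁻² · (kg·m²·s⁻³·A⁻¹) = s⁻²·A·mol.
The exponent of A is 1.

1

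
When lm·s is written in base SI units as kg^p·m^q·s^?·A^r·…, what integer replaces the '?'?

1

lm = cd·sr = cd (luminous flux; sr is dimensionless).
Combining: lm·s = cd · s = s·cd.
The exponent of s is 1.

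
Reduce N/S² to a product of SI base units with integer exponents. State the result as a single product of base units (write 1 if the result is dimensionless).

N = kg·m/s² = kg·m·s⁻² (force = mass × acceleration).
S = 1/Ω (conductance is reciprocal resistance),
    = kg⁻¹·m⁻²·s³·A².
So S⁻² = kg²·m⁴·s⁻⁶·A⁻⁴.
Combining: N·S⁻² = (kg·m·s⁻²) · (kg²·m⁴·s⁻⁶·A⁻⁴) = kg³·m⁵·s⁻⁸·A⁻⁴.

kg³·m⁵·s⁻⁸·A⁻⁴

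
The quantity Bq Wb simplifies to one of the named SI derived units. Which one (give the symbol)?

V

Bq = 1/s = s⁻¹ (activity is decays per second).
Wb = V·s (flux: a volt is a weber per second),
    = kg·m²·s⁻²·A⁻¹.
Combining: Bq·Wb = s⁻¹ · (kg·m²·s⁻²·A⁻¹) = kg·m²·s⁻³·A⁻¹.
kg·m²·s⁻³·A⁻¹ is the base-SI form of the volt.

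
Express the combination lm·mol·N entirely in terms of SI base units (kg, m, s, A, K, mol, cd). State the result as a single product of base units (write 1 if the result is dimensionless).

lm = cd.
N = kg·m·s⁻².
Combining: lm·mol·N = cd · mol · (kg·m·s⁻²) = kg·m·s⁻²·mol·cd.

kg·m·s⁻²·mol·cd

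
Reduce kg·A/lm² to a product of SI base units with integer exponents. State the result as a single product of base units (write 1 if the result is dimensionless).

lm = cd·sr = cd (luminous flux; sr is dimensionless).
So lm⁻² = cd⁻².
Combining: kg·lm⁻²·A = kg · cd⁻² · A = kg·A·cd⁻².

kg·A·cd⁻²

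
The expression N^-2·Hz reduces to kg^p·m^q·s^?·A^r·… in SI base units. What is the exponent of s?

3

N = kg·m·s⁻².
So N⁻² = kg⁻²·m⁻²·s⁴.
Hz = s⁻¹.
Combining: N⁻²·Hz = (kg⁻²·m⁻²·s⁴) · s⁻¹ = kg⁻²·m⁻²·s³.
The exponent of s is 3.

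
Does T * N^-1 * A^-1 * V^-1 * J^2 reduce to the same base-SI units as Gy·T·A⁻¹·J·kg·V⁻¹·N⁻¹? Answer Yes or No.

Yes

Left side:
  T = Wb/m² (flux density = flux per area),
      = kg·s⁻²·A⁻¹.
  N = kg·m/s² = kg·m·s⁻² (force = mass × acceleration).
  So N⁻¹ = kg⁻¹·m⁻¹·s².
  V = W/A (potential = power per current),
      = kg·m²·s⁻³·A⁻¹.
  So V⁻¹ = kg⁻¹·m⁻²·s³·A.
  J = N·m (work = force × distance),
      = kg·m²·s⁻².
  So J² = kg²·m⁴·s⁻⁴.
  Combining: T·N⁻¹·A⁻¹·V⁻¹·J² = (kg·s⁻²·A⁻¹) · (kg⁻¹·m⁻¹·s²) · A⁻¹ · (kg⁻¹·m⁻²·s³·A) · (kg²·m⁴·s⁻⁴) = kg·m·s⁻¹·A⁻¹.
Right side:
  Gy = m²·s⁻².
  T = kg·s⁻²·A⁻¹.
  J = kg·m²·s⁻².
  V = kg·m²·s⁻³·A⁻¹.
  So V⁻¹ = kg⁻¹·m⁻²·s³·A.
  N = kg·m·s⁻².
  So N⁻¹ = kg⁻¹·m⁻¹·s².
  Combining: Gy·T·A⁻¹·J·kg·V⁻¹·N⁻¹ = (m²·s⁻²) · (kg·s⁻²·A⁻¹) · A⁻¹ · (kg·m²·s⁻²) · kg · (kg⁻¹·m⁻²·s³·A) · (kg⁻¹·m⁻¹·s²) = kg·m·s⁻¹·A⁻¹.
Both reduce to kg·m·s⁻¹·A⁻¹.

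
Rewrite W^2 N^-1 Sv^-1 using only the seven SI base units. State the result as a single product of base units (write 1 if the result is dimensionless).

W = J/s (power = energy per time),
    = kg·m²·s⁻³.
So W² = kg²·m⁴·s⁻⁶.
N = kg·m/s² = kg·m·s⁻² (force = mass × acceleration).
So N⁻¹ = kg⁻¹·m⁻¹·s².
Sv = J/kg (equivalent dose = energy per mass),
    = m²·s⁻².
So Sv⁻¹ = m⁻²·s².
Combining: W²·N⁻¹·Sv⁻¹ = (kg²·m⁴·s⁻⁶) · (kg⁻¹·m⁻¹·s²) · (m⁻²·s²) = kg·m·s⁻².

kg·m·s⁻²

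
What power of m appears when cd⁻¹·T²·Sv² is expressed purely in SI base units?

T = Wb/m² (flux density = flux per area),
    = kg·s⁻²·A⁻¹.
So T² = kg²·s⁻⁴·A⁻².
Sv = J/kg (equivalent dose = energy per mass),
    = m²·s⁻².
So Sv² = m⁴·s⁻⁴.
Combining: cd⁻¹·T²·Sv² = cd⁻¹ · (kg²·s⁻⁴·A⁻²) · (m⁴·s⁻⁴) = kg²·m⁴·s⁻⁸·A⁻²·cd⁻¹.
The exponent of m is 4.

4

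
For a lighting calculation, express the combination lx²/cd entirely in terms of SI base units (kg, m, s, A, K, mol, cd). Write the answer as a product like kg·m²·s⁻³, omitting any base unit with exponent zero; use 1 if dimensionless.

lx = lm/m² (illuminance = luminous flux per area),
    = m⁻²·cd.
So lx² = m⁻⁴·cd².
Combining: cd⁻¹·lx² = cd⁻¹ · (m⁻⁴·cd²) = m⁻⁴·cd.

m⁻⁴·cd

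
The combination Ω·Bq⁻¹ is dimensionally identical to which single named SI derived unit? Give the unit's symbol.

Ω = V/A (resistance = voltage per current),
    = kg·m²·s⁻³·A⁻².
Bq = 1/s = s⁻¹ (activity is decays per second).
So Bq⁻¹ = s.
Combining: Ω·Bq⁻¹ = (kg·m²·s⁻³·A⁻²) · s = kg·m²·s⁻²·A⁻².
kg·m²·s⁻²·A⁻² is the base-SI form of the henry.

H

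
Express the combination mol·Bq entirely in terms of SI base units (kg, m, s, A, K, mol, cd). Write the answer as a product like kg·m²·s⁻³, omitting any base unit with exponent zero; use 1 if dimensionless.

s⁻¹·mol

Bq = s⁻¹.
Combining: mol·Bq = mol · s⁻¹ = s⁻¹·mol.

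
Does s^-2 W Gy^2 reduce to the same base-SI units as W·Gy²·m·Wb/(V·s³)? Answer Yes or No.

No

Left side:
  W = kg·m²·s⁻³.
  Gy = m²·s⁻².
  So Gy² = m⁴·s⁻⁴.
  Combining: s⁻²·W·Gy² = s⁻² · (kg·m²·s⁻³) · (m⁴·s⁻⁴) = kg·m⁶·s⁻⁹.
Right side:
  V = W/A (potential = power per current),
      = kg·m²·s⁻³·A⁻¹.
  So V⁻¹ = kg⁻¹·m⁻²·s³·A.
  W = J/s (power = energy per time),
      = kg·m²·s⁻³.
  Gy = J/kg (absorbed dose = energy per mass),
      = m²·s⁻².
  So Gy² = m⁴·s⁻⁴.
  Wb = V·s (flux: a volt is a weber per second),
      = kg·m²·s⁻²·A⁻¹.
  Combining: V⁻¹·s⁻³·W·Gy²·m·Wb = (kg⁻¹·m⁻²·s³·A) · s⁻³ · (kg·m²·s⁻³) · (m⁴·s⁻⁴) · m · (kg·m²·s⁻²·A⁻¹) = kg·m⁷·s⁻⁹.
Left is kg·m⁶·s⁻⁹; right is kg·m⁷·s⁻⁹ — different.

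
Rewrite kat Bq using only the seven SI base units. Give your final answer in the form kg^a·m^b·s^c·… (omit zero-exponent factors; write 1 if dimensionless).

s⁻²·mol

kat = mol/s = s⁻¹·mol (catalytic activity).
Bq = 1/s = s⁻¹ (activity is decays per second).
Combining: kat·Bq = (s⁻¹·mol) · s⁻¹ = s⁻²·mol.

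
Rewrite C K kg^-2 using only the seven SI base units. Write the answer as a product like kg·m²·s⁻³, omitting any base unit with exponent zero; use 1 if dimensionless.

kg⁻²·s·A·K

C = A·s = s·A (charge = current × time).
Combining: C·K·kg⁻² = (s·A) · K · kg⁻² = kg⁻²·s·A·K.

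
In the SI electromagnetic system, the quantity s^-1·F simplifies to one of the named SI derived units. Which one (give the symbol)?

F = C/V (capacitance = charge per voltage),
    = A·s/(kg·m²·s⁻³·A⁻¹) (substituting C and V),
    = kg⁻¹·m⁻²·s⁴·A².
Combining: s⁻¹·F = s⁻¹ · (kg⁻¹·m⁻²·s⁴·A²) = kg⁻¹·m⁻²·s³·A².
kg⁻¹·m⁻²·s³·A² is the base-SI form of the siemens.

S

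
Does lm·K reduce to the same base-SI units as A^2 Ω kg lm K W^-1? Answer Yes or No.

No

Left side:
  lm = cd·sr = cd (luminous flux; sr is dimensionless).
  Combining: lm·K = cd · K = K·cd.
Right side:
  Ω = V/A (resistance = voltage per current),
      = kg·m²·s⁻³·A⁻².
  lm = cd·sr = cd (luminous flux; sr is dimensionless).
  W = J/s (power = energy per time),
      = kg·m²·s⁻³.
  So W⁻¹ = kg⁻¹·m⁻²·s³.
  Combining: A²·Ω·kg·lm·K·W⁻¹ = A² · (kg·m²·s⁻³·A⁻²) · kg · cd · K · (kg⁻¹·m⁻²·s³) = kg·K·cd.
Left is K·cd; right is kg·K·cd — different.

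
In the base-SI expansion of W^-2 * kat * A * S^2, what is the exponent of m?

-8

W = J/s (power = energy per time),
    = kg·m²·s⁻³.
So W⁻² = kg⁻²·m⁻⁴·s⁶.
kat = mol/s = s⁻¹·mol (catalytic activity).
S = 1/Ω (conductance is reciprocal resistance),
    = kg⁻¹·m⁻²·s³·A².
So S² = kg⁻²·m⁻⁴·s⁶·A⁴.
Combining: W⁻²·kat·A·S² = (kg⁻²·m⁻⁴·s⁶) · (s⁻¹·mol) · A · (kg⁻²·m⁻⁴·s⁶·A⁴) = kg⁻⁴·m⁻⁸·s¹¹·A⁵·mol.
The exponent of m is -8.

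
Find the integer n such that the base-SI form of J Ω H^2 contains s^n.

-9

J = kg·m²·s⁻².
Ω = kg·m²·s⁻³·A⁻².
H = kg·m²·s⁻²·A⁻².
So H² = kg²·m⁴·s⁻⁴·A⁻⁴.
Combining: J·Ω·H² = (kg·m²·s⁻²) · (kg·m²·s⁻³·A⁻²) · (kg²·m⁴·s⁻⁴·A⁻⁴) = kg⁴·m⁸·s⁻⁹·A⁻⁶.
The exponent of s is -9.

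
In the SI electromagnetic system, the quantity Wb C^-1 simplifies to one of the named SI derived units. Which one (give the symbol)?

Wb = V·s (flux: a volt is a weber per second),
    = kg·m²·s⁻²·A⁻¹.
C = A·s = s·A (charge = current × time).
So C⁻¹ = s⁻¹·A⁻¹.
Combining: Wb·C⁻¹ = (kg·m²·s⁻²·A⁻¹) · (s⁻¹·A⁻¹) = kg·m²·s⁻³·A⁻².
kg·m²·s⁻³·A⁻² is the base-SI form of the ohm.

Ω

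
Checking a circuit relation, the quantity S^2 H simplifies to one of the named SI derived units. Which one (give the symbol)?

S = 1/Ω (conductance is reciprocal resistance),
    = kg⁻¹·m⁻²·s³·A².
So S² = kg⁻²·m⁻⁴·s⁶·A⁴.
H = Wb/A (inductance = flux per current),
    = kg·m²·s⁻²·A⁻².
Combining: S²·H = (kg⁻²·m⁻⁴·s⁶·A⁴) · (kg·m²·s⁻²·A⁻²) = kg⁻¹·m⁻²·s⁴·A².
kg⁻¹·m⁻²·s⁴·A² is the base-SI form of the farad.

F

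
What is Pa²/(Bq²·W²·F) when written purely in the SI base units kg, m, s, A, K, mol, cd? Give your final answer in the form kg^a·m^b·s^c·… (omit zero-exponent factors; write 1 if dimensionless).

Bq = 1/s = s⁻¹ (activity is decays per second).
So Bq⁻² = s².
Pa = N/m² (pressure = force per area),
    = kg·m⁻¹·s⁻².
So Pa² = kg²·m⁻²·s⁻⁴.
W = J/s (power = energy per time),
    = kg·m²·s⁻³.
So W⁻² = kg⁻²·m⁻⁴·s⁶.
F = C/V (capacitance = charge per voltage),
    = A·s/(kg·m²·s⁻³·A⁻¹) (substituting C and V),
    = kg⁻¹·m⁻²·s⁴·A².
So F⁻¹ = kg·m²·s⁻⁴·A⁻².
Combining: Bq⁻²·Pa²·W⁻²·F⁻¹ = s² · (kg²·m⁻²·s⁻⁴) · (kg⁻²·m⁻⁴·s⁶) · (kg·m²·s⁻⁴·A⁻²) = kg·m⁻⁴·A⁻².

kg·m⁻⁴·A⁻²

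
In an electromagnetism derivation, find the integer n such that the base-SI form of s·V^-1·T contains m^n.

-2

V = W/A (potential = power per current),
    = kg·m²·s⁻³·A⁻¹.
So V⁻¹ = kg⁻¹·m⁻²·s³·A.
T = Wb/m² (flux density = flux per area),
    = kg·s⁻²·A⁻¹.
Combining: s·V⁻¹·T = s · (kg⁻¹·m⁻²·s³·A) · (kg·s⁻²·A⁻¹) = m⁻²·s².
The exponent of m is -2.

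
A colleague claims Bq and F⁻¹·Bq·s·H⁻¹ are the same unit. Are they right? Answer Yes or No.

No

Left side:
  Bq = 1/s = s⁻¹ (activity is decays per second).
Right side:
  F = C/V (capacitance = charge per voltage),
      = A·s/(kg·m²·s⁻³·A⁻¹) (substituting C and V),
      = kg⁻¹·m⁻²·s⁴·A².
  So F⁻¹ = kg·m²·s⁻⁴·A⁻².
  Bq = 1/s = s⁻¹ (activity is decays per second).
  H = Wb/A (inductance = flux per current),
      = kg·m²·s⁻²·A⁻².
  So H⁻¹ = kg⁻¹·m⁻²·s²·A².
  Combining: F⁻¹·Bq·s·H⁻¹ = (kg·m²·s⁻⁴·A⁻²) · s⁻¹ · s · (kg⁻¹·m⁻²·s²·A²) = s⁻².
Left is s⁻¹; right is s⁻² — different.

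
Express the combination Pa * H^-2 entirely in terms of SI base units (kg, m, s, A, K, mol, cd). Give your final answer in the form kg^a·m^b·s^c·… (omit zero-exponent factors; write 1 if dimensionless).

kg⁻¹·m⁻⁵·s²·A⁴

Pa = kg·m⁻¹·s⁻².
H = kg·m²·s⁻²·A⁻².
So H⁻² = kg⁻²·m⁻⁴·s⁴·A⁴.
Combining: Pa·H⁻² = (kg·m⁻¹·s⁻²) · (kg⁻²·m⁻⁴·s⁴·A⁴) = kg⁻¹·m⁻⁵·s²·A⁴.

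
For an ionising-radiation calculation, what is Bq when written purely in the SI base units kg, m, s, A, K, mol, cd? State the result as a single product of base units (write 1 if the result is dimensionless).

Bq = s⁻¹.

s⁻¹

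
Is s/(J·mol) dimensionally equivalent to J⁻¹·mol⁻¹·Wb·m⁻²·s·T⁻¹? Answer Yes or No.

Yes

Left side:
  J = N·m (work = force × distance),
      = kg·m²·s⁻².
  So J⁻¹ = kg⁻¹·m⁻²·s².
  Combining: J⁻¹·s·mol⁻¹ = (kg⁻¹·m⁻²·s²) · s · mol⁻¹ = kg⁻¹·m⁻²·s³·mol⁻¹.
Right side:
  J = kg·m²·s⁻².
  So J⁻¹ = kg⁻¹·m⁻²·s².
  Wb = kg·m²·s⁻²·A⁻¹.
  T = kg·s⁻²·A⁻¹.
  So T⁻¹ = kg⁻¹·s²·A.
  Combining: J⁻¹·mol⁻¹·Wb·m⁻²·s·T⁻¹ = (kg⁻¹·m⁻²·s²) · mol⁻¹ · (kg·m²·s⁻²·A⁻¹) · m⁻² · s · (kg⁻¹·s²·A) = kg⁻¹·m⁻²·s³·mol⁻¹.
Both reduce to kg⁻¹·m⁻²·s³·mol⁻¹.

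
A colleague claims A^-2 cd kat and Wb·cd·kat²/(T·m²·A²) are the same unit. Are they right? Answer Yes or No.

Left side:
  kat = mol/s = s⁻¹·mol (catalytic activity).
  Combining: A⁻²·cd·kat = A⁻² · cd · (s⁻¹·mol) = s⁻¹·A⁻²·mol·cd.
Right side:
  Wb = kg·m²·s⁻²·A⁻¹.
  kat = s⁻¹·mol.
  So kat² = s⁻²·mol².
  T = kg·s⁻²·A⁻¹.
  So T⁻¹ = kg⁻¹·s²·A.
  Combining: Wb·cd·kat²·T⁻¹·m⁻²·A⁻² = (kg·m²·s⁻²·A⁻¹) · cd · (s⁻²·mol²) · (kg⁻¹·s²·A) · m⁻² · A⁻² = s⁻²·A⁻²·mol²·cd.
Left is s⁻¹·A⁻²·mol·cd; right is s⁻²·A⁻²·mol²·cd — different.

No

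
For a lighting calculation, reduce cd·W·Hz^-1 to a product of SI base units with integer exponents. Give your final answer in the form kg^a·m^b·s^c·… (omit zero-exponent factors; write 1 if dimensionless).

kg·m²·s⁻²·cd

W = J/s (power = energy per time),
    = kg·m²·s⁻³.
Hz = 1/s = s⁻¹ (frequency is cycles per second).
So Hz⁻¹ = s.
Combining: cd·W·Hz⁻¹ = cd · (kg·m²·s⁻³) · s = kg·m²·s⁻²·cd.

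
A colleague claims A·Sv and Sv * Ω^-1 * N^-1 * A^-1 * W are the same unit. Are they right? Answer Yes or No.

No

Left side:
  Sv = J/kg (equivalent dose = energy per mass),
      = m²·s⁻².
  Combining: A·Sv = A · (m²·s⁻²) = m²·s⁻²·A.
Right side:
  Sv = J/kg (equivalent dose = energy per mass),
      = m²·s⁻².
  Ω = V/A (resistance = voltage per current),
      = kg·m²·s⁻³·A⁻².
  So Ω⁻¹ = kg⁻¹·m⁻²·s³·A².
  N = kg·m/s² = kg·m·s⁻² (force = mass × acceleration).
  So N⁻¹ = kg⁻¹·m⁻¹·s².
  W = J/s (power = energy per time),
      = kg·m²·s⁻³.
  Combining: Sv·Ω⁻¹·N⁻¹·A⁻¹·W = (m²·s⁻²) · (kg⁻¹·m⁻²·s³·A²) · (kg⁻¹·m⁻¹·s²) · A⁻¹ · (kg·m²·s⁻³) = kg⁻¹·m·A.
Left is m²·s⁻²·A; right is kg⁻¹·m·A — different.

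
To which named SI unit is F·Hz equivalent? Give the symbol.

S

F = C/V (capacitance = charge per voltage),
    = A·s/(kg·m²·s⁻³·A⁻¹) (substituting C and V),
    = kg⁻¹·m⁻²·s⁴·A².
Hz = 1/s = s⁻¹ (frequency is cycles per second).
Combining: F·Hz = (kg⁻¹·m⁻²·s⁴·A²) · s⁻¹ = kg⁻¹·m⁻²·s³·A².
kg⁻¹·m⁻²·s³·A² is the base-SI form of the siemens.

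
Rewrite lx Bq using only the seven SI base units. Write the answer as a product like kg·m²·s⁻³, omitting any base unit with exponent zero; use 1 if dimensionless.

m⁻²·s⁻¹·cd

lx = m⁻²·cd.
Bq = s⁻¹.
Combining: lx·Bq = (m⁻²·cd) · s⁻¹ = m⁻²·s⁻¹·cd.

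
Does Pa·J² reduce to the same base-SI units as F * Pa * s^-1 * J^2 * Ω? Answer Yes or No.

Left side:
  Pa = kg·m⁻¹·s⁻².
  J = kg·m²·s⁻².
  So J² = kg²·m⁴·s⁻⁴.
  Combining: Pa·J² = (kg·m⁻¹·s⁻²) · (kg²·m⁴·s⁻⁴) = kg³·m³·s⁻⁶.
Right side:
  F = kg⁻¹·m⁻²·s⁴·A².
  Pa = kg·m⁻¹·s⁻².
  J = kg·m²·s⁻².
  So J² = kg²·m⁴·s⁻⁴.
  Ω = kg·m²·s⁻³·A⁻².
  Combining: F·Pa·s⁻¹·J²·Ω = (kg⁻¹·m⁻²·s⁴·A²) · (kg·m⁻¹·s⁻²) · s⁻¹ · (kg²·m⁴·s⁻⁴) · (kg·m²·s⁻³·A⁻²) = kg³·m³·s⁻⁶.
Both reduce to kg³·m³·s⁻⁶.

Yes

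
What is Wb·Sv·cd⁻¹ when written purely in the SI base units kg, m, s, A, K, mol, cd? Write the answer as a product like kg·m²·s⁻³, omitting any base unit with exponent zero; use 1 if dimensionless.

Wb = kg·m²·s⁻²·A⁻¹.
Sv = m²·s⁻².
Combining: Wb·Sv·cd⁻¹ = (kg·m²·s⁻²·A⁻¹) · (m²·s⁻²) · cd⁻¹ = kg·m⁴·s⁻⁴·A⁻¹·cd⁻¹.

kg·m⁴·s⁻⁴·A⁻¹·cd⁻¹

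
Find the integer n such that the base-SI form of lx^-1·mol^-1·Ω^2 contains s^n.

lx = lm/m² (illuminance = luminous flux per area),
    = m⁻²·cd.
So lx⁻¹ = m²·cd⁻¹.
Ω = V/A (resistance = voltage per current),
    = kg·m²·s⁻³·A⁻².
So Ω² = kg²·m⁴·s⁻⁶·A⁻⁴.
Combining: lx⁻¹·mol⁻¹·Ω² = (m²·cd⁻¹) · mol⁻¹ · (kg²·m⁴·s⁻⁶·A⁻⁴) = kg²·m⁶·s⁻⁶·A⁻⁴·mol⁻¹·cd⁻¹.
The exponent of s is -6.

-6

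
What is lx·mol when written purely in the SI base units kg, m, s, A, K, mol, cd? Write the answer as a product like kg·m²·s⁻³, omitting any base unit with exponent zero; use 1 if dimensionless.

m⁻²·mol·cd

lx = lm/m² (illuminance = luminous flux per area),
    = m⁻²·cd.
Combining: lx·mol = (m⁻²·cd) · mol = m⁻²·mol·cd.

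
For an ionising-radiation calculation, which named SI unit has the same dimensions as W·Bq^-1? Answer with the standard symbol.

W = J/s (power = energy per time),
    = kg·m²·s⁻³.
Bq = 1/s = s⁻¹ (activity is decays per second).
So Bq⁻¹ = s.
Combining: W·Bq⁻¹ = (kg·m²·s⁻³) · s = kg·m²·s⁻².
kg·m²·s⁻² is the base-SI form of the joule.

J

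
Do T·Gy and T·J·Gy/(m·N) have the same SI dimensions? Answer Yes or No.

Yes

Left side:
  T = kg·s⁻²·A⁻¹.
  Gy = m²·s⁻².
  Combining: T·Gy = (kg·s⁻²·A⁻¹) · (m²·s⁻²) = kg·m²·s⁻⁴·A⁻¹.
Right side:
  T = kg·s⁻²·A⁻¹.
  N = kg·m·s⁻².
  So N⁻¹ = kg⁻¹·m⁻¹·s².
  J = kg·m²·s⁻².
  Gy = m²·s⁻².
  Combining: T·m⁻¹·N⁻¹·J·Gy = (kg·s⁻²·A⁻¹) · m⁻¹ · (kg⁻¹·m⁻¹·s²) · (kg·m²·s⁻²) · (m²·s⁻²) = kg·m²·s⁻⁴·A⁻¹.
Both reduce to kg·m²·s⁻⁴·A⁻¹.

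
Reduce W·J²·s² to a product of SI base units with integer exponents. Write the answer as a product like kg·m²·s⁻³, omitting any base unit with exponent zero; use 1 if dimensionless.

kg³·m⁶·s⁻⁵

W = J/s (power = energy per time),
    = kg·m²·s⁻³.
J = N·m (work = force × distance),
    = kg·m²·s⁻².
So J² = kg²·m⁴·s⁻⁴.
Combining: W·J²·s² = (kg·m²·s⁻³) · (kg²·m⁴·s⁻⁴) · s² = kg³·m⁶·s⁻⁵.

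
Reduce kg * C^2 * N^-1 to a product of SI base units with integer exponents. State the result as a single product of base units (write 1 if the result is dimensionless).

C = A·s = s·A (charge = current × time).
So C² = s²·A².
N = kg·m/s² = kg·m·s⁻² (force = mass × acceleration).
So N⁻¹ = kg⁻¹·m⁻¹·s².
Combining: kg·C²·N⁻¹ = kg · (s²·A²) · (kg⁻¹·m⁻¹·s²) = m⁻¹·s⁴·A².

m⁻¹·s⁴·A²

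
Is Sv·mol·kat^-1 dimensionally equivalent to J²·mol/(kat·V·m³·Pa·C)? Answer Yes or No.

No

Left side:
  Sv = J/kg (equivalent dose = energy per mass),
      = m²·s⁻².
  kat = mol/s = s⁻¹·mol (catalytic activity).
  So kat⁻¹ = s·mol⁻¹.
  Combining: Sv·mol·kat⁻¹ = (m²·s⁻²) · mol · (s·mol⁻¹) = m²·s⁻¹.
Right side:
  kat = mol/s = s⁻¹·mol (catalytic activity).
  So kat⁻¹ = s·mol⁻¹.
  V = W/A (potential = power per current),
      = kg·m²·s⁻³·A⁻¹.
  So V⁻¹ = kg⁻¹·m⁻²·s³·A.
  J = N·m (work = force × distance),
      = kg·m²·s⁻².
  So J² = kg²·m⁴·s⁻⁴.
  Pa = N/m² (pressure = force per area),
      = kg·m⁻¹·s⁻².
  So Pa⁻¹ = kg⁻¹·m·s².
  C = A·s = s·A (charge = current × time).
  So C⁻¹ = s⁻¹·A⁻¹.
  Combining: kat⁻¹·V⁻¹·m⁻³·J²·mol·Pa⁻¹·C⁻¹ = (s·mol⁻¹) · (kg⁻¹·m⁻²·s³·A) · m⁻³ · (kg²·m⁴·s⁻⁴) · mol · (kg⁻¹·m·s²) · (s⁻¹·A⁻¹) = s.
Left is m²·s⁻¹; right is s — different.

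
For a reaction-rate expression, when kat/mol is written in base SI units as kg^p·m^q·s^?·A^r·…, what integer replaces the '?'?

kat = mol/s = s⁻¹·mol (catalytic activity).
Combining: mol⁻¹·kat = mol⁻¹ · (s⁻¹·mol) = s⁻¹.
The exponent of s is -1.

-1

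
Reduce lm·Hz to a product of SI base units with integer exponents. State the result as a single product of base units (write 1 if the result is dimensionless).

lm = cd.
Hz = s⁻¹.
Combining: lm·Hz = cd · s⁻¹ = s⁻¹·cd.

s⁻¹·cd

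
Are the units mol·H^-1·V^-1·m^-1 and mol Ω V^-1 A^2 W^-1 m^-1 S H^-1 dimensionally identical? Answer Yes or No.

Left side:
  H = Wb/A (inductance = flux per current),
      = kg·m²·s⁻²·A⁻².
  So H⁻¹ = kg⁻¹·m⁻²·s²·A².
  V = W/A (potential = power per current),
      = kg·m²·s⁻³·A⁻¹.
  So V⁻¹ = kg⁻¹·m⁻²·s³·A.
  Combining: mol·H⁻¹·V⁻¹·m⁻¹ = mol · (kg⁻¹·m⁻²·s²·A²) · (kg⁻¹·m⁻²·s³·A) · m⁻¹ = kg⁻²·m⁻⁵·s⁵·A³·mol.
Right side:
  Ω = V/A (resistance = voltage per current),
      = kg·m²·s⁻³·A⁻².
  V = W/A (potential = power per current),
      = kg·m²·s⁻³·A⁻¹.
  So V⁻¹ = kg⁻¹·m⁻²·s³·A.
  W = J/s (power = energy per time),
      = kg·m²·s⁻³.
  So W⁻¹ = kg⁻¹·m⁻²·s³.
  S = 1/Ω (conductance is reciprocal resistance),
      = kg⁻¹·m⁻²·s³·A².
  H = Wb/A (inductance = flux per current),
      = kg·m²·s⁻²·A⁻².
  So H⁻¹ = kg⁻¹·m⁻²·s²·A².
  Combining: mol·Ω·V⁻¹·A²·W⁻¹·m⁻¹·S·H⁻¹ = mol · (kg·m²·s⁻³·A⁻²) · (kg⁻¹·m⁻²·s³·A) · A² · (kg⁻¹·m⁻²·s³) · m⁻¹ · (kg⁻¹·m⁻²·s³·A²) · (kg⁻¹·m⁻²·s²·A²) = kg⁻³·m⁻⁷·s⁸·A⁵·mol.
Left is kg⁻²·m⁻⁵·s⁵·A³·mol; right is kg⁻³·m⁻⁷·s⁸·A⁵·mol — different.

No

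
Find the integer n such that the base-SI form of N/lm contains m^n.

1

N = kg·m·s⁻².
lm = cd.
So lm⁻¹ = cd⁻¹.
Combining: N·lm⁻¹ = (kg·m·s⁻²) · cd⁻¹ = kg·m·s⁻²·cd⁻¹.
The exponent of m is 1.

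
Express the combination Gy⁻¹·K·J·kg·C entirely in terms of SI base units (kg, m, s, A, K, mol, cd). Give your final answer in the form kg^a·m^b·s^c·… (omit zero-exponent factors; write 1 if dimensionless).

Gy = J/kg (absorbed dose = energy per mass),
    = m²·s⁻².
So Gy⁻¹ = m⁻²·s².
J = N·m (work = force × distance),
    = kg·m²·s⁻².
C = A·s = s·A (charge = current × time).
Combining: Gy⁻¹·K·J·kg·C = (m⁻²·s²) · K · (kg·m²·s⁻²) · kg · (s·A) = kg²·s·A·K.

kg²·s·A·K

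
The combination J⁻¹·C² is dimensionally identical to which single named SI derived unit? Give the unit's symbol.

F

J = kg·m²·s⁻².
So J⁻¹ = kg⁻¹·m⁻²·s².
C = s·A.
So C² = s²·A².
Combining: J⁻¹·C² = (kg⁻¹·m⁻²·s²) · (s²·A²) = kg⁻¹·m⁻²·s⁴·A².
kg⁻¹·m⁻²·s⁴·A² is the base-SI form of the farad.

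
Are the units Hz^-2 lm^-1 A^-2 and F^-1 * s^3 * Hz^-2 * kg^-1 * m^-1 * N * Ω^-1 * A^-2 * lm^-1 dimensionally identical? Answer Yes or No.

Left side:
  Hz = 1/s = s⁻¹ (frequency is cycles per second).
  So Hz⁻² = s².
  lm = cd·sr = cd (luminous flux; sr is dimensionless).
  So lm⁻¹ = cd⁻¹.
  Combining: Hz⁻²·lm⁻¹·A⁻² = s² · cd⁻¹ · A⁻² = s²·A⁻²·cd⁻¹.
Right side:
  F = kg⁻¹·m⁻²·s⁴·A².
  So F⁻¹ = kg·m²·s⁻⁴·A⁻².
  Hz = s⁻¹.
  So Hz⁻² = s².
  N = kg·m·s⁻².
  Ω = kg·m²·s⁻³·A⁻².
  So Ω⁻¹ = kg⁻¹·m⁻²·s³·A².
  lm = cd.
  So lm⁻¹ = cd⁻¹.
  Combining: F⁻¹·s³·Hz⁻²·kg⁻¹·m⁻¹·N·Ω⁻¹·A⁻²·lm⁻¹ = (kg·m²·s⁻⁴·A⁻²) · s³ · s² · kg⁻¹ · m⁻¹ · (kg·m·s⁻²) · (kg⁻¹·m⁻²·s³·A²) · A⁻² · cd⁻¹ = s²·A⁻²·cd⁻¹.
Both reduce to s²·A⁻²·cd⁻¹.

Yes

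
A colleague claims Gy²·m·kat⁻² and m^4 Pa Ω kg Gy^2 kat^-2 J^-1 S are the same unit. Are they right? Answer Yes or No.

No

Left side:
  Gy = m²·s⁻².
  So Gy² = m⁴·s⁻⁴.
  kat = s⁻¹·mol.
  So kat⁻² = s²·mol⁻².
  Combining: Gy²·m·kat⁻² = (m⁴·s⁻⁴) · m · (s²·mol⁻²) = m⁵·s⁻²·mol⁻².
Right side:
  Pa = N/m² (pressure = force per area),
      = kg·m⁻¹·s⁻².
  Ω = V/A (resistance = voltage per current),
      = kg·m²·s⁻³·A⁻².
  Gy = J/kg (absorbed dose = energy per mass),
      = m²·s⁻².
  So Gy² = m⁴·s⁻⁴.
  kat = mol/s = s⁻¹·mol (catalytic activity).
  So kat⁻² = s²·mol⁻².
  J = N·m (work = force × distance),
      = kg·m²·s⁻².
  So J⁻¹ = kg⁻¹·m⁻²·s².
  S = 1/Ω (conductance is reciprocal resistance),
      = kg⁻¹·m⁻²·s³·A².
  Combining: m⁴·Pa·Ω·kg·Gy²·kat⁻²·J⁻¹·S = m⁴ · (kg·m⁻¹·s⁻²) · (kg·m²·s⁻³·A⁻²) · kg · (m⁴·s⁻⁴) · (s²·mol⁻²) · (kg⁻¹·m⁻²·s²) · (kg⁻¹·m⁻²·s³·A²) = kg·m⁵·s⁻²·mol⁻².
Left is m⁵·s⁻²·mol⁻²; right is kg·m⁵·s⁻²·mol⁻² — different.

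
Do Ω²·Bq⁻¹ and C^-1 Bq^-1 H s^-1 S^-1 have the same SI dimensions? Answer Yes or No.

Left side:
  Ω = kg·m²·s⁻³·A⁻².
  So Ω² = kg²·m⁴·s⁻⁶·A⁻⁴.
  Bq = s⁻¹.
  So Bq⁻¹ = s.
  Combining: Ω²·Bq⁻¹ = (kg²·m⁴·s⁻⁶·A⁻⁴) · s = kg²·m⁴·s⁻⁵·A⁻⁴.
Right side:
  C = s·A.
  So C⁻¹ = s⁻¹·A⁻¹.
  Bq = s⁻¹.
  So Bq⁻¹ = s.
  H = kg·m²·s⁻²·A⁻².
  S = kg⁻¹·m⁻²·s³·A².
  So S⁻¹ = kg·m²·s⁻³·A⁻².
  Combining: C⁻¹·Bq⁻¹·H·s⁻¹·S⁻¹ = (s⁻¹·A⁻¹) · s · (kg·m²·s⁻²·A⁻²) · s⁻¹ · (kg·m²·s⁻³·A⁻²) = kg²·m⁴·s⁻⁶·A⁻⁵.
Left is kg²·m⁴·s⁻⁵·A⁻⁴; right is kg²·m⁴·s⁻⁶·A⁻⁵ — different.

No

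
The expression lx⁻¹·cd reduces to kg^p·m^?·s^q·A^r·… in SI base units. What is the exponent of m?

2

lx = lm/m² (illuminance = luminous flux per area),
    = m⁻²·cd.
So lx⁻¹ = m²·cd⁻¹.
Combining: lx⁻¹·cd = (m²·cd⁻¹) · cd = m².
The exponent of m is 2.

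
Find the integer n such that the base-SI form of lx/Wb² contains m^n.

Wb = kg·m²·s⁻²·A⁻¹.
So Wb⁻² = kg⁻²·m⁻⁴·s⁴·A².
lx = m⁻²·cd.
Combining: Wb⁻²·lx = (kg⁻²·m⁻⁴·s⁴·A²) · (m⁻²·cd) = kg⁻²·m⁻⁶·s⁴·A²·cd.
The exponent of m is -6.

-6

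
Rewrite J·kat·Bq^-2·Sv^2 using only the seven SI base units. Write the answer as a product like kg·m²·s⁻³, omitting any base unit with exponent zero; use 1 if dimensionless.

kg·m⁶·s⁻⁵·mol

J = N·m (work = force × distance),
    = kg·m²·s⁻².
kat = mol/s = s⁻¹·mol (catalytic activity).
Bq = 1/s = s⁻¹ (activity is decays per second).
So Bq⁻² = s².
Sv = J/kg (equivalent dose = energy per mass),
    = m²·s⁻².
So Sv² = m⁴·s⁻⁴.
Combining: J·kat·Bq⁻²·Sv² = (kg·m²·s⁻²) · (s⁻¹·mol) · s² · (m⁴·s⁻⁴) = kg·m⁶·s⁻⁵·mol.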